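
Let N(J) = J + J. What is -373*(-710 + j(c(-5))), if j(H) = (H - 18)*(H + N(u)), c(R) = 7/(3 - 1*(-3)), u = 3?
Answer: 11153819/36 ≈ 3.0983e+5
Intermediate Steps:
N(J) = 2*J
c(R) = 7/6 (c(R) = 7/(3 + 3) = 7/6)
j(H) = (-18 + H)*(6 + H) (j(H) = (H - 18)*(H + 2*3) = (-18 + H)*(H + 6) = (-18 + H)*(6 + H))
-373*(-710 + j(c(-5))) = -373*(-710 + (-108 + (7/6)² - 12*7/6)) = -373*(-710 + (-108 + 49/36 - 14)) = -373*(-710 - 4343/36) = -373*(-29903/36) = 11153819/36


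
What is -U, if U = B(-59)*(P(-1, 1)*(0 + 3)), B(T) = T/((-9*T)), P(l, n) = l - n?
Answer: -⅔ ≈ -0.66667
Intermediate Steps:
B(T) = -⅑ (B(T) = T*(-1/(9*T)) = -⅑)
U = ⅔ (U = -(-1 - 1*1)*(0 + 3)/9 = -(-1 - 1)*3/9 = -(-2)*3/9 = -⅑*(-6) = ⅔ ≈ 0.66667)
-U = -1*⅔ = -⅔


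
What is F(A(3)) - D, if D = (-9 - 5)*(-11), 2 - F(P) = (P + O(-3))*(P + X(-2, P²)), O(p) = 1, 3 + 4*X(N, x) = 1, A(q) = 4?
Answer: -339/2 ≈ -169.50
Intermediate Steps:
X(N, x) = -½ (X(N, x) = -¾ + (¼)*1 = -¾ + ¼ = -½)
F(P) = 2 - (1 + P)*(-½ + P) (F(P) = 2 - (P + 1)*(P - ½) = 2 - (1 + P)*(-½ + P))
D = 154 (D = -14*(-11) = 154)
F(A(3)) - D = (5/2 - 1*4² - ½*4) - 1*154 = (5/2 - 1*16 - 2) - 154 = (5/2 - 16 - 2) - 154 = -31/2 - 154 = -339/2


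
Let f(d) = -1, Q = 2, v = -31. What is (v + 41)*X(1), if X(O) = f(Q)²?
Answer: 10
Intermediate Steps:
X(O) = 1 (X(O) = (-1)² = 1)
(v + 41)*X(1) = (-31 + 41)*1 = 10*1 = 10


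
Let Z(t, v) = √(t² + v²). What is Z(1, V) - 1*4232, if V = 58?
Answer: -4232 + √3365 ≈ -4174.0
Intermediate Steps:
Z(1, V) - 1*4232 = √(1² + 58²) - 1*4232 = √(1 + 3364) - 4232 = √3365 - 4232 = -4232 + √3365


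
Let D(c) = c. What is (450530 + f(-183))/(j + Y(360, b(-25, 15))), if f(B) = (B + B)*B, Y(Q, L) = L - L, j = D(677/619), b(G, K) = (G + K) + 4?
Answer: 320337452/677 ≈ 4.7317e+5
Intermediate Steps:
b(G, K) = 4 + G + K
j = 677/619 ≈ 1.0937
Y(Q, L) = 0
f(B) = 2*B**2 (f(B) = (2*B)*B = 2*B**2)
(450530 + f(-183))/(j + Y(360, b(-25, 15))) = (450530 + 2*(-183)**2)/(677/619 + 0) = (450530 + 2*33489)/(677/619) = (450530 + 66978)*(619/677) = 517508*(619/677) = 320337452/677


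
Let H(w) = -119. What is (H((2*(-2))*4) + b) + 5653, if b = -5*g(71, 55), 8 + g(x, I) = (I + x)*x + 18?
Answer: -39246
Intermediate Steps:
g(x, I) = 10 + x*(I + x) (g(x, I) = -8 + ((I + x)*x + 18) = -8 + (x*(I + x) + 18) = -8 + (18 + x*(I + x)) = 10 + x*(I + x))
b = -44780 (b = -5*(10 + 71² + 55*71) = -5*(10 + 5041 + 3905) = -5*8956 = -44780)
(H((2*(-2))*4) + b) + 5653 = (-119 - 44780) + 5653 = -44899 + 5653 = -39246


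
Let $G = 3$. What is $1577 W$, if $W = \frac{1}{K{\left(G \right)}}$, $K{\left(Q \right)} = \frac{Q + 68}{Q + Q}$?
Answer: $\frac{9462}{71} \approx 133.27$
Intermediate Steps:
$K{\left(Q \right)} = \frac{68 + Q}{2 Q}$
$W = \frac{6}{71}$ ($W = \frac{1}{\frac{1}{2} \cdot \frac{1}{3} \left(68 + 3\right)} = \frac{1}{\frac{1}{2} \cdot \frac{1}{3} \cdot 71} = \frac{1}{\frac{71}{6}} = \frac{6}{71} \approx 0.084507$)
$1577 W = 1577 \cdot \frac{6}{71} = \frac{9462}{71}$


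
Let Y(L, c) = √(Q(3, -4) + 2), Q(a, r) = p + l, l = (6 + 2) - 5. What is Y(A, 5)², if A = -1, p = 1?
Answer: 6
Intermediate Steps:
l = 3 (l = 8 - 5 = 3)
Q(a, r) = 4 (Q(a, r) = 1 + 3 = 4)
Y(L, c) = √6 (Y(L, c) = √(4 + 2) = √6)
Y(A, 5)² = (√6)² = 6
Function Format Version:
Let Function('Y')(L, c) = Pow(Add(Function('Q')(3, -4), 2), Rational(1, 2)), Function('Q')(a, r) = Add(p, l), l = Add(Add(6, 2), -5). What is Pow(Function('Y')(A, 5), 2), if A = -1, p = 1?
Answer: 6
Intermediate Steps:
l = 3 (l = Add(8, -5) = 3)
Function('Q')(a, r) = 4 (Function('Q')(a, r) = Add(1, 3) = 4)
Function('Y')(L, c) = Pow(6, Rational(1, 2)) (Function('Y')(L, c) = Pow(Add(4, 2), Rational(1, 2)) = Pow(6, Rational(1, 2)))
Pow(Function('Y')(A, 5), 2) = Pow(Pow(6, Rational(1, 2)), 2) = 6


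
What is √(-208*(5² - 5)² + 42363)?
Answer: I*√40837 ≈ 202.08*I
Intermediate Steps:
√(-208*(5² - 5)² + 42363) = √(-208*(25 - 5)² + 42363) = √(-208*20² + 42363) = √(-208*400 + 42363) = √(-83200 + 42363) = √(-40837) = I*√40837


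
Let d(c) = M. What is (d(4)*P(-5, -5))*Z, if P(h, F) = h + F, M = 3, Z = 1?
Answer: -30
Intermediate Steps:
d(c) = 3
P(h, F) = F + h
(d(4)*P(-5, -5))*Z = (3*(-5 - 5))*1 = (3*(-10))*1 = -30*1 = -30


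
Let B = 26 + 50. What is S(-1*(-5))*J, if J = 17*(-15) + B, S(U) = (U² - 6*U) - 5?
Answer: 1790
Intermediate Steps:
B = 76
S(U) = -5 + U² - 6*U
J = -179 (J = 17*(-15) + 76 = -255 + 76 = -179)
S(-1*(-5))*J = (-5 + (-1*(-5))² - (-6)*(-5))*(-179) = (-5 + 5² - 6*5)*(-179) = (-5 + 25 - 30)*(-179) = -10*(-179) = 1790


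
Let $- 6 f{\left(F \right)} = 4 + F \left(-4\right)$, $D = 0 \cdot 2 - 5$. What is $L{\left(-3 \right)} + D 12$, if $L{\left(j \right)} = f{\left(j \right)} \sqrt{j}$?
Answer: $-60 - \frac{8 i \sqrt{3}}{3} \approx -60.0 - 4.6188 i$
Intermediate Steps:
$D = -5$ ($D = 0 - 5 = -5$)
$f{\left(F \right)} = - \frac{2}{3} + \frac{2 F}{3}$ ($f{\left(F \right)} = - \frac{4 + F \left(-4\right)}{6} = - \frac{4 - 4 F}{6} = - \frac{2}{3} + \frac{2 F}{3}$)
$L{\left(j \right)} = \sqrt{j} \left(- \frac{2}{3} + \frac{2 j}{3}\right)$ ($L{\left(j \right)} = \left(- \frac{2}{3} + \frac{2 j}{3}\right) \sqrt{j} = \sqrt{j} \left(- \frac{2}{3} + \frac{2 j}{3}\right)$)
$L{\left(-3 \right)} + D 12 = \frac{2 \sqrt{-3} \left(-1 - 3\right)}{3} - 60 = \frac{2}{3} i \sqrt{3} \left(-4\right) - 60 = - \frac{8 i \sqrt{3}}{3} - 60 = -60 - \frac{8 i \sqrt{3}}{3}$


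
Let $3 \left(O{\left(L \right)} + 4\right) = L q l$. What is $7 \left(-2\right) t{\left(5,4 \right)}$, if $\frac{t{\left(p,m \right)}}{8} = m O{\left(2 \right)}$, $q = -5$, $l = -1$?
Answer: $\frac{896}{3} \approx 298.67$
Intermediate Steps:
$O{\left(L \right)} = -4 + \frac{5 L}{3}$ ($O{\left(L \right)} = -4 + \frac{L \left(-5\right) \left(-1\right)}{3} = -4 + \frac{- 5 L \left(-1\right)}{3} = -4 + \frac{5 L}{3}$)
$t{\left(p,m \right)} = - \frac{16 m}{3}$ ($t{\left(p,m \right)} = 8 m \left(-4 + \frac{5}{3} \cdot 2\right) = 8 m \left(-4 + \frac{10}{3}\right) = 8 m \left(- \frac{2}{3}\right) = 8 \left(- \frac{2 m}{3}\right) = - \frac{16 m}{3}$)
$7 \left(-2\right) t{\left(5,4 \right)} = 7 \left(-2\right) \left(\left(- \frac{16}{3}\right) 4\right) = \left(-14\right) \left(- \frac{64}{3}\right) = \frac{896}{3}$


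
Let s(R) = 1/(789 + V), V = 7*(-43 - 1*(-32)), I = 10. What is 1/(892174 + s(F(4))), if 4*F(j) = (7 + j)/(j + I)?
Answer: 712/635227889 ≈ 1.1209e-6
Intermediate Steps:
V = -77 (V = 7*(-43 + 32) = 7*(-11) = -77)
F(j) = (7 + j)/(4*(10 + j)) (F(j) = ((7 + j)/(j + 10))/4 = ((7 + j)/(10 + j))/4 = (7 + j)/(4*(10 + j)))
s(R) = 1/712 (s(R) = 1/(789 - 77) = 1/712)
1/(892174 + s(F(4))) = 1/(892174 + 1/712) = 1/(635227889/712) = 712/635227889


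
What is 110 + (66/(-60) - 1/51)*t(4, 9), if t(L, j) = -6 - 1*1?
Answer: 60097/510 ≈ 117.84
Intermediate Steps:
t(L, j) = -7 (t(L, j) = -6 - 1 = -7)
110 + (66/(-60) - 1/51)*t(4, 9) = 110 + (66/(-60) - 1/51)*(-7) = 110 + (66*(-1/60) - 1*1/51)*(-7) = 110 + (-11/10 - 1/51)*(-7) = 110 - 571/510*(-7) = 110 + 3997/510 = 60097/510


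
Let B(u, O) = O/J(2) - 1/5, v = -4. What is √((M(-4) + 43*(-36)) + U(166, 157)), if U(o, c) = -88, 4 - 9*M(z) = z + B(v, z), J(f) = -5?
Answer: I*√367915/15 ≈ 40.437*I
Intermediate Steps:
B(u, O) = -⅕ - O/5 (B(u, O) = O/(-5) - 1/5 = O*(-⅕) - 1*⅕ = -O/5 - ⅕ = -⅕ - O/5)
M(z) = 7/15 - 4*z/45 (M(z) = 4/9 - (z + (-⅕ - z/5))/9 = 4/9 - (-⅕ + 4*z/5)/9 = 4/9 + (1/45 - 4*z/45) = 7/15 - 4*z/45)
√((M(-4) + 43*(-36)) + U(166, 157)) = √(((7/15 - 4/45*(-4)) + 43*(-36)) - 88) = √(((7/15 + 16/45) - 1548) - 88) = √((37/45 - 1548) - 88) = √(-69623/45 - 88) = √(-73583/45) = I*√367915/15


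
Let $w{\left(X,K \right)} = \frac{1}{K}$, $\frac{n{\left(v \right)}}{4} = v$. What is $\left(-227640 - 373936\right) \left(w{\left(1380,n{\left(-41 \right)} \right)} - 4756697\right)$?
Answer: $\frac{117322105083746}{41} \approx 2.8615 \cdot 10^{12}$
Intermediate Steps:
$n{\left(v \right)} = 4 v$
$\left(-227640 - 373936\right) \left(w{\left(1380,n{\left(-41 \right)} \right)} - 4756697\right) = \left(-227640 - 373936\right) \left(\frac{1}{4 \left(-41\right)} - 4756697\right) = - 601576 \left(\frac{1}{-164} - 4756697\right) = - 601576 \left(- \frac{1}{164} - 4756697\right) = \left(-601576\right) \left(- \frac{780098309}{164}\right) = \frac{117322105083746}{41}$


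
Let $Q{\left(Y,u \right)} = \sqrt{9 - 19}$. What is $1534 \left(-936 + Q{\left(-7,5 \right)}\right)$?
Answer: $-1435824 + 1534 i \sqrt{10} \approx -1.4358 \cdot 10^{6} + 4850.9 i$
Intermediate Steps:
$Q{\left(Y,u \right)} = i \sqrt{10}$ ($Q{\left(Y,u \right)} = \sqrt{-10} = i \sqrt{10}$)
$1534 \left(-936 + Q{\left(-7,5 \right)}\right) = 1534 \left(-936 + i \sqrt{10}\right) = -1435824 + 1534 i \sqrt{10}$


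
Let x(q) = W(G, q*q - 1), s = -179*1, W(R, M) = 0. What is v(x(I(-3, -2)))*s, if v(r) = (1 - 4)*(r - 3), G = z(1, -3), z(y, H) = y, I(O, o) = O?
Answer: -1611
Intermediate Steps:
G = 1
s = -179
x(q) = 0
v(r) = 9 - 3*r (v(r) = -3*(-3 + r) = 9 - 3*r)
v(x(I(-3, -2)))*s = (9 - 3*0)*(-179) = (9 + 0)*(-179) = 9*(-179) = -1611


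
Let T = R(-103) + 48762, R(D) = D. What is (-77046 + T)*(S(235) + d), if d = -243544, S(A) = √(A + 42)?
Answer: 6913483528 - 28387*√277 ≈ 6.9130e+9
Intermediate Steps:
S(A) = √(42 + A)
T = 48659 (T = -103 + 48762 = 48659)
(-77046 + T)*(S(235) + d) = (-77046 + 48659)*(√(42 + 235) - 243544) = -28387*(√277 - 243544) = -28387*(-243544 + √277) = 6913483528 - 28387*√277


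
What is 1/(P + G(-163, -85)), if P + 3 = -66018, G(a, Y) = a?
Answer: -1/66184 ≈ -1.5109e-5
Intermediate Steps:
P = -66021 (P = -3 - 66018 = -66021)
1/(P + G(-163, -85)) = 1/(-66021 - 163) = 1/(-66184) = -1/66184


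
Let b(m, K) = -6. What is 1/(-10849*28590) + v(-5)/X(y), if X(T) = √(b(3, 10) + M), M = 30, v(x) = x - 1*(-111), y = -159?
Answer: -1/310172910 + 53*√6/6 ≈ 21.637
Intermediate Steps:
v(x) = 111 + x (v(x) = x + 111 = 111 + x)
X(T) = 2*√6 (X(T) = √(-6 + 30) = √24 = 2*√6)
1/(-10849*28590) + v(-5)/X(y) = 1/(-10849*28590) + (111 - 5)/((2*√6)) = -1/10849*1/28590 + 106*(√6/12) = -1/310172910 + 53*√6/6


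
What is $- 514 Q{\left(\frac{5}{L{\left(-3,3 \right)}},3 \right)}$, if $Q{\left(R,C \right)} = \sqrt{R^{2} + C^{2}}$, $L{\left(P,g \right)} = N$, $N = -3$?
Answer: $- \frac{514 \sqrt{106}}{3} \approx -1764.0$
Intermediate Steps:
$L{\left(P,g \right)} = -3$
$Q{\left(R,C \right)} = \sqrt{C^{2} + R^{2}}$
$- 514 Q{\left(\frac{5}{L{\left(-3,3 \right)}},3 \right)} = - 514 \sqrt{3^{2} + \left(\frac{5}{-3}\right)^{2}} = - 514 \sqrt{9 + \left(5 \left(- \frac{1}{3}\right)\right)^{2}} = - 514 \sqrt{9 + \left(- \frac{5}{3}\right)^{2}} = - 514 \sqrt{9 + \frac{25}{9}} = - 514 \sqrt{\frac{106}{9}} = - 514 \frac{\sqrt{106}}{3} = - \frac{514 \sqrt{106}}{3}$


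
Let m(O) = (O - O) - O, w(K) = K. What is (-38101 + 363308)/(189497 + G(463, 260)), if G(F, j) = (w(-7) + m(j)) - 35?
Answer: 325207/189195 ≈ 1.7189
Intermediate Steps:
m(O) = -O (m(O) = 0 - O = -O)
G(F, j) = -42 - j (G(F, j) = (-7 - j) - 35 = -42 - j)
(-38101 + 363308)/(189497 + G(463, 260)) = (-38101 + 363308)/(189497 + (-42 - 1*260)) = 325207/(189497 + (-42 - 260)) = 325207/(189497 - 302) = 325207/189195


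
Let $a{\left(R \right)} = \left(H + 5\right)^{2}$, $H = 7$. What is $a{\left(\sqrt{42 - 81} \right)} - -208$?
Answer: $352$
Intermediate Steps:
$a{\left(R \right)} = 144$ ($a{\left(R \right)} = \left(7 + 5\right)^{2} = 12^{2} = 144$)
$a{\left(\sqrt{42 - 81} \right)} - -208 = 144 - -208 = 144 + 208 = 352$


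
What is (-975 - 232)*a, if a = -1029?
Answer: 1242003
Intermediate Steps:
(-975 - 232)*a = (-975 - 232)*(-1029) = -1207*(-1029) = 1242003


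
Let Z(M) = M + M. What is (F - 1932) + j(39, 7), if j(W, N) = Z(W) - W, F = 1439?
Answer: -454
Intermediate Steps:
Z(M) = 2*M
j(W, N) = W (j(W, N) = 2*W - W = W)
(F - 1932) + j(39, 7) = (1439 - 1932) + 39 = -493 + 39 = -454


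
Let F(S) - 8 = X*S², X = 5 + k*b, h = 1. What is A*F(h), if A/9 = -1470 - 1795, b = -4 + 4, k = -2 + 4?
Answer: -382005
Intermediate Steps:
k = 2
b = 0
X = 5 (X = 5 + 2*0 = 5 + 0 = 5)
F(S) = 8 + 5*S²
A = -29385 (A = 9*(-1470 - 1795) = 9*(-3265) = -29385)
A*F(h) = -29385*(8 + 5*1²) = -29385*(8 + 5*1) = -29385*(8 + 5) = -29385*13 = -382005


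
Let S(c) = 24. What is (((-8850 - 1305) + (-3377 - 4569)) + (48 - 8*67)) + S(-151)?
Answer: -18565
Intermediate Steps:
(((-8850 - 1305) + (-3377 - 4569)) + (48 - 8*67)) + S(-151) = (((-8850 - 1305) + (-3377 - 4569)) + (48 - 8*67)) + 24 = ((-10155 - 7946) + (48 - 536)) + 24 = (-18101 - 488) + 24 = -18589 + 24 = -18565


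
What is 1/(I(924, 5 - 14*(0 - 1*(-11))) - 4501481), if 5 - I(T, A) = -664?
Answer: -1/4500812 ≈ -2.2218e-7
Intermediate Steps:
I(T, A) = 669 (I(T, A) = 5 - 1*(-664) = 5 + 664 = 669)
1/(I(924, 5 - 14*(0 - 1*(-11))) - 4501481) = 1/(669 - 4501481) = 1/(-4500812) = -1/4500812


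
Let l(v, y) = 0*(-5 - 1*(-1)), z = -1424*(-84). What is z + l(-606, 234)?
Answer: 119616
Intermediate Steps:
z = 119616
l(v, y) = 0 (l(v, y) = 0*(-5 + 1) = 0*(-4) = 0)
z + l(-606, 234) = 119616 + 0 = 119616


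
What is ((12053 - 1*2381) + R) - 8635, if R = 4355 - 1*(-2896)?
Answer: 8288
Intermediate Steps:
R = 7251 (R = 4355 + 2896 = 7251)
((12053 - 1*2381) + R) - 8635 = ((12053 - 1*2381) + 7251) - 8635 = ((12053 - 2381) + 7251) - 8635 = (9672 + 7251) - 8635 = 16923 - 8635 = 8288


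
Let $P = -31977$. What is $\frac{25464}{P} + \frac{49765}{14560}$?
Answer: $\frac{81371971}{31039008} \approx 2.6216$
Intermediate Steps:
$\frac{25464}{P} + \frac{49765}{14560} = \frac{25464}{-31977} + \frac{49765}{14560} = 25464 \left(- \frac{1}{31977}\right) + 49765 \cdot \frac{1}{14560} = - \frac{8488}{10659} + \frac{9953}{2912} = \frac{81371971}{31039008}$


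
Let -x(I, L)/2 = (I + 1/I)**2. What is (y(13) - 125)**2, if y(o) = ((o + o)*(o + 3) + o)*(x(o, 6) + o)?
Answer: 3372820402576/169 ≈ 1.9958e+10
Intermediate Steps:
x(I, L) = -2*(I + 1/I)**2
y(o) = (o - 2*(1 + o**2)**2/o**2)*(o + 2*o*(3 + o)) (y(o) = ((o + o)*(o + 3) + o)*(-2*(1 + o**2)**2/o**2 + o) = ((2*o)*(3 + o) + o)*(o - 2*(1 + o**2)**2/o**2) = (2*o*(3 + o) + o)*(o - 2*(1 + o**2)**2/o**2) = (o + 2*o*(3 + o))*(o - 2*(1 + o**2)**2/o**2) = (o - 2*(1 + o**2)**2/o**2)*(o + 2*o*(3 + o)))
(y(13) - 125)**2 = ((-4 - 1*13**2 - 28*13 - 14/13 - 12*13**3 - 4*13**4) - 125)**2 = ((-4 - 1*169 - 364 - 14*1/13 - 12*2197 - 4*28561) - 125)**2 = ((-4 - 169 - 364 - 14/13 - 26364 - 114244) - 125)**2 = (-1834899/13 - 125)**2 = (-1836524/13)**2 = 3372820402576/169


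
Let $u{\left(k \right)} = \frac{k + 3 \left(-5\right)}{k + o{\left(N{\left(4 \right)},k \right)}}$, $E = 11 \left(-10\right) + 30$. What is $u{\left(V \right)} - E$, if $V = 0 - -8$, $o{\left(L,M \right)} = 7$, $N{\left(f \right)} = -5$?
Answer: $\frac{1193}{15} \approx 79.533$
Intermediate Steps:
$V = 8$ ($V = 0 + 8 = 8$)
$E = -80$ ($E = -110 + 30 = -80$)
$u{\left(k \right)} = \frac{-15 + k}{7 + k}$ ($u{\left(k \right)} = \frac{k + 3 \left(-5\right)}{k + 7} = \frac{k - 15}{7 + k} = \frac{-15 + k}{7 + k}$)
$u{\left(V \right)} - E = \frac{-15 + 8}{7 + 8} - -80 = \frac{1}{15} \left(-7\right) + 80 = - \frac{7}{15} + 80 = \frac{1193}{15}$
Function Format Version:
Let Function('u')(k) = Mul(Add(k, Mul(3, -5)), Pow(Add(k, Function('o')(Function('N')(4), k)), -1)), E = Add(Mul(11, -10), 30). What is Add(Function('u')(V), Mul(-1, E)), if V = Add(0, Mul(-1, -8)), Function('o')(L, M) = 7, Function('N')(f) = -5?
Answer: Rational(1193, 15) ≈ 79.533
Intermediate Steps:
V = 8 (V = Add(0, 8) = 8)
E = -80 (E = Add(-110, 30) = -80)
Function('u')(k) = Mul(Pow(Add(7, k), -1), Add(-15, k)) (Function('u')(k) = Mul(Add(k, Mul(3, -5)), Pow(Add(k, 7), -1)) = Mul(Add(k, -15), Pow(Add(7, k), -1)) = Mul(Add(-15, k), Pow(Add(7, k), -1)) = Mul(Pow(Add(7, k), -1), Add(-15, k)))
Add(Function('u')(V), Mul(-1, E)) = Add(Mul(Pow(Add(7, 8), -1), Add(-15, 8)), Mul(-1, -80)) = Add(Mul(Pow(15, -1), -7), 80) = Add(Mul(Rational(1, 15), -7), 80) = Add(Rational(-7, 15), 80) = Rational(1193, 15)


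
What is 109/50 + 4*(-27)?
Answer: -5291/50 ≈ -105.82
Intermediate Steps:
109/50 + 4*(-27) = 109*(1/50) - 108 = 109/50 - 108 = -5291/50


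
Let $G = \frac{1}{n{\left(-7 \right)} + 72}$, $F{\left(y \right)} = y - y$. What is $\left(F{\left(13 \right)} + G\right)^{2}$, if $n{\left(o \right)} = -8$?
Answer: $\frac{1}{4096} \approx 0.00024414$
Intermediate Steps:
$F{\left(y \right)} = 0$
$G = \frac{1}{64}$ ($G = \frac{1}{-8 + 72} = \frac{1}{64} \approx 0.015625$)
$\left(F{\left(13 \right)} + G\right)^{2} = \left(0 + \frac{1}{64}\right)^{2} = \left(\frac{1}{64}\right)^{2} = \frac{1}{4096}$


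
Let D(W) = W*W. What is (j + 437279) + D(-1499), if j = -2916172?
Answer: -231892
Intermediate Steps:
D(W) = W**2
(j + 437279) + D(-1499) = (-2916172 + 437279) + (-1499)**2 = -2478893 + 2247001 = -231892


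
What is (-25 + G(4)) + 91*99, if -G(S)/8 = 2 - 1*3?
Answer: 8992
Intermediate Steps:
G(S) = 8 (G(S) = -8*(2 - 1*3) = -8*(2 - 3) = -8*(-1) = 8)
(-25 + G(4)) + 91*99 = (-25 + 8) + 91*99 = -17 + 9009 = 8992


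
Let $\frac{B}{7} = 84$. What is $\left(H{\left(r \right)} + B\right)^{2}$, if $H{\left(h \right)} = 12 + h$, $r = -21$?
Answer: $335241$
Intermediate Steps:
$B = 588$ ($B = 7 \cdot 84 = 588$)
$\left(H{\left(r \right)} + B\right)^{2} = \left(\left(12 - 21\right) + 588\right)^{2} = \left(-9 + 588\right)^{2} = 579^{2} = 335241$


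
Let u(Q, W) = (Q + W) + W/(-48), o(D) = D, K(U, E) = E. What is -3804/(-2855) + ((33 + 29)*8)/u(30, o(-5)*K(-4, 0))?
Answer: 30604/1713 ≈ 17.866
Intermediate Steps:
u(Q, W) = Q + 47*W/48 (u(Q, W) = (Q + W) + W*(-1/48) = (Q + W) - W/48 = Q + 47*W/48)
-3804/(-2855) + ((33 + 29)*8)/u(30, o(-5)*K(-4, 0)) = -3804/(-2855) + ((33 + 29)*8)/(30 + 47*(-5*0)/48) = -3804*(-1/2855) + (62*8)/(30 + (47/48)*0) = 3804/2855 + 496/(30 + 0) = 3804/2855 + 496/30 = 3804/2855 + 496*(1/30) = 3804/2855 + 248/15 = 30604/1713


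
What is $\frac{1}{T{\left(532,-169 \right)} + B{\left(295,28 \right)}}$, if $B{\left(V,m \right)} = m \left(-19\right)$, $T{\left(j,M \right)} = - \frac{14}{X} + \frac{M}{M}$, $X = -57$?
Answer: $- \frac{57}{30253} \approx -0.0018841$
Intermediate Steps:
$T{\left(j,M \right)} = \frac{71}{57}$ ($T{\left(j,M \right)} = - \frac{14}{-57} + \frac{M}{M} = \left(-14\right) \left(- \frac{1}{57}\right) + 1 = \frac{14}{57} + 1 = \frac{71}{57}$)
$B{\left(V,m \right)} = - 19 m$
$\frac{1}{T{\left(532,-169 \right)} + B{\left(295,28 \right)}} = \frac{1}{\frac{71}{57} - 532} = \frac{1}{- \frac{30253}{57}} = - \frac{57}{30253}$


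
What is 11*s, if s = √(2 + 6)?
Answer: 22*√2 ≈ 31.113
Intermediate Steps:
s = 2*√2 (s = √8 = 2*√2 ≈ 2.8284)
11*s = 11*(2*√2) = 22*√2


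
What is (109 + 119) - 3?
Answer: 225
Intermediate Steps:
(109 + 119) - 3 = 228 - 3 = 225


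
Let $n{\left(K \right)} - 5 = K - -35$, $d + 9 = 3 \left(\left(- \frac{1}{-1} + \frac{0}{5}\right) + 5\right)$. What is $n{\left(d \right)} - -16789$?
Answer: $16838$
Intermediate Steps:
$d = 9$ ($d = -9 + 3 \left(\left(- \frac{1}{-1} + \frac{0}{5}\right) + 5\right) = -9 + 3 \left(\left(\left(-1\right) \left(-1\right) + 0 \cdot \frac{1}{5}\right) + 5\right) = -9 + 3 \left(\left(1 + 0\right) + 5\right) = -9 + 3 \left(1 + 5\right) = -9 + 3 \cdot 6 = -9 + 18 = 9$)
$n{\left(K \right)} = 40 + K$ ($n{\left(K \right)} = 5 + \left(K - -35\right) = 5 + \left(K + 35\right) = 5 + \left(35 + K\right) = 40 + K$)
$n{\left(d \right)} - -16789 = \left(40 + 9\right) - -16789 = 49 + 16789 = 16838$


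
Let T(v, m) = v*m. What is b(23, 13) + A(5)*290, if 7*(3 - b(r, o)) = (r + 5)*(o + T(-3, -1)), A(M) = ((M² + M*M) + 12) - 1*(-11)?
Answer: 21109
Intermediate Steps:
T(v, m) = m*v
A(M) = 23 + 2*M² (A(M) = ((M² + M²) + 12) + 11 = (2*M² + 12) + 11 = (12 + 2*M²) + 11 = 23 + 2*M²)
b(r, o) = 3 - (3 + o)*(5 + r)/7 (b(r, o) = 3 - (r + 5)*(o - 1*(-3))/7 = 3 - (5 + r)*(o + 3)/7 = 3 - (5 + r)*(3 + o)/7 = 3 - (3 + o)*(5 + r)/7)
b(23, 13) + A(5)*290 = (6/7 - 5/7*13 - 3/7*23 - ⅐*13*23) + (23 + 2*5²)*290 = (6/7 - 65/7 - 69/7 - 299/7) + (23 + 2*25)*290 = -61 + (23 + 50)*290 = -61 + 73*290 = -61 + 21170 = 21109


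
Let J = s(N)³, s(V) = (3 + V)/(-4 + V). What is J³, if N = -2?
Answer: -1/10077696 ≈ -9.9229e-8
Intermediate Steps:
s(V) = (3 + V)/(-4 + V)
J = -1/216 (J = ((3 - 2)/(-4 - 2))³ = (1/(-6))³ = (-⅙*1)³ = (-⅙)³ = -1/216 ≈ -0.0046296)
J³ = (-1/216)³ = -1/10077696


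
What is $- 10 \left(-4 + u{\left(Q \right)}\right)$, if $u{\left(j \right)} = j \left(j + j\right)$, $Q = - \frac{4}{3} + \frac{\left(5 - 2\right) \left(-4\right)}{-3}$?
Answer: $- \frac{920}{9} \approx -102.22$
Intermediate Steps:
$Q = \frac{8}{3}$ ($Q = \left(-4\right) \frac{1}{3} + 3 \left(-4\right) \left(- \frac{1}{3}\right) = - \frac{4}{3} - -4 = - \frac{4}{3} + 4 = \frac{8}{3} \approx 2.6667$)
$u{\left(j \right)} = 2 j^{2}$ ($u{\left(j \right)} = j 2 j = 2 j^{2}$)
$- 10 \left(-4 + u{\left(Q \right)}\right) = - 10 \left(-4 + 2 \left(\frac{8}{3}\right)^{2}\right) = - 10 \left(-4 + 2 \cdot \frac{64}{9}\right) = - 10 \left(-4 + \frac{128}{9}\right) = \left(-10\right) \frac{92}{9} = - \frac{920}{9}$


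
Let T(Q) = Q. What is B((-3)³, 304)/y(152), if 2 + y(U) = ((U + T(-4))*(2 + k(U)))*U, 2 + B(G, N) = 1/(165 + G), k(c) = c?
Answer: -275/478084716 ≈ -5.7521e-7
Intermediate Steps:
B(G, N) = -2 + 1/(165 + G)
y(U) = -2 + U*(-4 + U)*(2 + U) (y(U) = -2 + ((U - 4)*(2 + U))*U = -2 + ((-4 + U)*(2 + U))*U = -2 + U*(-4 + U)*(2 + U))
B((-3)³, 304)/y(152) = ((-329 - 2*(-3)³)/(165 + (-3)³))/(-2 + 152³ - 8*152 - 2*152²) = ((-329 - 2*(-27))/(165 - 27))/(-2 + 3511808 - 1216 - 2*23104) = ((-329 + 54)/138)/(-2 + 3511808 - 1216 - 46208) = ((1/138)*(-275))/3464382 = -275/138*1/3464382 = -275/478084716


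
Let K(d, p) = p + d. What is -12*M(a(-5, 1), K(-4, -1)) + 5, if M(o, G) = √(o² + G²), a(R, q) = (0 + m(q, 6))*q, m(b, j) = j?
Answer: 5 - 12*√61 ≈ -88.723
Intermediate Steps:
a(R, q) = 6*q (a(R, q) = (0 + 6)*q = 6*q)
K(d, p) = d + p
M(o, G) = √(G² + o²)
-12*M(a(-5, 1), K(-4, -1)) + 5 = -12*√((-4 - 1)² + (6*1)²) + 5 = -12*√((-5)² + 6²) + 5 = -12*√(25 + 36) + 5 = -12*√61 + 5 = 5 - 12*√61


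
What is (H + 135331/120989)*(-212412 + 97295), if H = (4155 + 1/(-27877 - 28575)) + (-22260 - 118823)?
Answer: 889750068462434597/56446868 ≈ 1.5763e+10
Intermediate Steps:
H = -7729859457/56452 (H = (4155 + 1/(-56452)) - 141083 = (4155 - 1/56452) - 141083 = 234558059/56452 - 141083 = -7729859457/56452 ≈ -1.3693e+5)
(H + 135331/120989)*(-212412 + 97295) = (-7729859457/56452 + 135331/120989)*(-212412 + 97295) = (-7729859457/56452 + 135331*(1/120989))*(-115117) = (-7729859457/56452 + 135331/120989)*(-115117) = -7729093604441/56446868*(-115117) = 889750068462434597/56446868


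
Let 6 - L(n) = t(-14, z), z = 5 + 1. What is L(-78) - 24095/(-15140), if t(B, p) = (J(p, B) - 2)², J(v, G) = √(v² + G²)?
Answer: -691621/3028 + 8*√58 ≈ -167.48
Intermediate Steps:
J(v, G) = √(G² + v²)
z = 6
t(B, p) = (-2 + √(B² + p²))² (t(B, p) = (√(B² + p²) - 2)² = (-2 + √(B² + p²))²)
L(n) = 6 - (-2 + 2*√58)² (L(n) = 6 - (-2 + √((-14)² + 6²))² = 6 - (-2 + √(196 + 36))² = 6 - (-2 + √232)² = 6 - (-2 + 2*√58)²)
L(-78) - 24095/(-15140) = (-230 + 8*√58) - 24095/(-15140) = (-230 + 8*√58) - 24095*(-1/15140) = (-230 + 8*√58) + 4819/3028 = -691621/3028 + 8*√58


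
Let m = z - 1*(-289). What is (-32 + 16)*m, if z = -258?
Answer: -496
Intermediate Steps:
m = 31 (m = -258 - 1*(-289) = -258 + 289 = 31)
(-32 + 16)*m = (-32 + 16)*31 = -16*31 = -496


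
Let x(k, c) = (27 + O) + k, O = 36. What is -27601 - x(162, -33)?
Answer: -27826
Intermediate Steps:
x(k, c) = 63 + k (x(k, c) = (27 + 36) + k = 63 + k)
-27601 - x(162, -33) = -27601 - (63 + 162) = -27601 - 1*225 = -27601 - 225 = -27826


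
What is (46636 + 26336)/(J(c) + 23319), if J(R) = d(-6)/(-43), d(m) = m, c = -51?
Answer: 1045932/334241 ≈ 3.1293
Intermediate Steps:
J(R) = 6/43 (J(R) = -6/(-43) = -6*(-1/43) = 6/43)
(46636 + 26336)/(J(c) + 23319) = (46636 + 26336)/(6/43 + 23319) = 72972/(1002723/43) = 72972*(43/1002723) = 1045932/334241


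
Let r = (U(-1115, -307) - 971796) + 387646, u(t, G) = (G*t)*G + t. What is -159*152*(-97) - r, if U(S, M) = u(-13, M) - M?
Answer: 4153389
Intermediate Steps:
u(t, G) = t + t*G² (u(t, G) = t*G² + t = t + t*G²)
U(S, M) = -13 - M - 13*M² (U(S, M) = -13*(1 + M²) - M = (-13 - 13*M²) - M = -13 - M - 13*M²)
r = -1809093 (r = ((-13 - 1*(-307) - 13*(-307)²) - 971796) + 387646 = ((-13 + 307 - 13*94249) - 971796) + 387646 = ((-13 + 307 - 1225237) - 971796) + 387646 = (-1224943 - 971796) + 387646 = -2196739 + 387646 = -1809093)
-159*152*(-97) - r = -159*152*(-97) - 1*(-1809093) = -24168*(-97) + 1809093 = 2344296 + 1809093 = 4153389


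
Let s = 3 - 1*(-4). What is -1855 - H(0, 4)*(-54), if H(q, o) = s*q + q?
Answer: -1855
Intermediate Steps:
s = 7 (s = 3 + 4 = 7)
H(q, o) = 8*q (H(q, o) = 7*q + q = 8*q)
-1855 - H(0, 4)*(-54) = -1855 - 8*0*(-54) = -1855 - 0*(-54) = -1855 - 1*0 = -1855 + 0 = -1855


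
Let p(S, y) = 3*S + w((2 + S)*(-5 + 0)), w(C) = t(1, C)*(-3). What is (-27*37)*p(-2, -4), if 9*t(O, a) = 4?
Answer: 7326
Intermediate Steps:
t(O, a) = 4/9 (t(O, a) = (1/9)*4 = 4/9)
w(C) = -4/3 (w(C) = (4/9)*(-3) = -4/3)
p(S, y) = -4/3 + 3*S (p(S, y) = 3*S - 4/3 = -4/3 + 3*S)
(-27*37)*p(-2, -4) = (-27*37)*(-4/3 + 3*(-2)) = -999*(-4/3 - 6) = -999*(-22/3) = 7326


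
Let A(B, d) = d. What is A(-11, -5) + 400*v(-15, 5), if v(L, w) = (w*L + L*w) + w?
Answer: -58005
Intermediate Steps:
v(L, w) = w + 2*L*w (v(L, w) = (L*w + L*w) + w = 2*L*w + w = w + 2*L*w)
A(-11, -5) + 400*v(-15, 5) = -5 + 400*(5*(1 + 2*(-15))) = -5 + 400*(5*(1 - 30)) = -5 + 400*(5*(-29)) = -5 + 400*(-145) = -5 - 58000 = -58005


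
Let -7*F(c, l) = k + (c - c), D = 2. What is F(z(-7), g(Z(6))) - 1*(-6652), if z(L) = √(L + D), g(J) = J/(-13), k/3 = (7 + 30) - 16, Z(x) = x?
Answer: 6643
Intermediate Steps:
k = 63 (k = 3*((7 + 30) - 16) = 3*(37 - 16) = 3*21 = 63)
g(J) = -J/13 (g(J) = J*(-1/13) = -J/13)
z(L) = √(2 + L) (z(L) = √(L + 2) = √(2 + L))
F(c, l) = -9 (F(c, l) = -(63 + (c - c))/7 = -(63 + 0)/7 = -⅐*63 = -9)
F(z(-7), g(Z(6))) - 1*(-6652) = -9 - 1*(-6652) = -9 + 6652 = 6643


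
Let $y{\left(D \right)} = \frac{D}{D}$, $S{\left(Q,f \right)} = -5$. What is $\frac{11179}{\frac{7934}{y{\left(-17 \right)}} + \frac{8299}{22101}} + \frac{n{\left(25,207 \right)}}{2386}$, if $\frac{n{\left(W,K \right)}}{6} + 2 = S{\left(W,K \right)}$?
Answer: $\frac{291068514954}{209201656169} \approx 1.3913$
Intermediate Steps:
$n{\left(W,K \right)} = -42$ ($n{\left(W,K \right)} = -12 + 6 \left(-5\right) = -12 - 30 = -42$)
$y{\left(D \right)} = 1$
$\frac{11179}{\frac{7934}{y{\left(-17 \right)}} + \frac{8299}{22101}} + \frac{n{\left(25,207 \right)}}{2386} = \frac{11179}{\frac{7934}{1} + \frac{8299}{22101}} - \frac{42}{2386} = \frac{11179}{7934 \cdot 1 + 8299 \cdot \frac{1}{22101}} - \frac{21}{1193} = \frac{11179}{7934 + \frac{8299}{22101}} - \frac{21}{1193} = \frac{11179}{\frac{175357633}{22101}} - \frac{21}{1193} = 11179 \cdot \frac{22101}{175357633} - \frac{21}{1193} = \frac{247067079}{175357633} - \frac{21}{1193} = \frac{291068514954}{209201656169}$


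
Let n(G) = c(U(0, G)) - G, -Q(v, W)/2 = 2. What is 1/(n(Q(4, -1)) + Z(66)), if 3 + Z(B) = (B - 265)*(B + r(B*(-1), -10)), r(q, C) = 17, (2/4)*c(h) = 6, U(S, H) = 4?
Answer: -1/16504 ≈ -6.0591e-5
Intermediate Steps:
c(h) = 12 (c(h) = 2*6 = 12)
Q(v, W) = -4 (Q(v, W) = -2*2 = -4)
n(G) = 12 - G
Z(B) = -3 + (-265 + B)*(17 + B) (Z(B) = -3 + (B - 265)*(B + 17) = -3 + (-265 + B)*(17 + B))
1/(n(Q(4, -1)) + Z(66)) = 1/((12 - 1*(-4)) + (-4508 + 66**2 - 248*66)) = 1/((12 + 4) + (-4508 + 4356 - 16368)) = 1/(16 - 16520) = 1/(-16504) = -1/16504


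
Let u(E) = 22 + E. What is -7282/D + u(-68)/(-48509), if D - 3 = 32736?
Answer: -351736544/1588136151 ≈ -0.22148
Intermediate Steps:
D = 32739 (D = 3 + 32736 = 32739)
-7282/D + u(-68)/(-48509) = -7282/32739 + (22 - 68)/(-48509) = -7282*1/32739 - 46*(-1/48509) = -7282/32739 + 46/48509 = -351736544/1588136151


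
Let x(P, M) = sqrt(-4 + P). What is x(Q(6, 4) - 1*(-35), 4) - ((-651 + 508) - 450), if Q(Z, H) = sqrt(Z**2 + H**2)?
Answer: 593 + sqrt(31 + 2*sqrt(13)) ≈ 599.18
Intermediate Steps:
Q(Z, H) = sqrt(H**2 + Z**2)
x(Q(6, 4) - 1*(-35), 4) - ((-651 + 508) - 450) = sqrt(-4 + (sqrt(4**2 + 6**2) - 1*(-35))) - ((-651 + 508) - 450) = sqrt(-4 + (sqrt(16 + 36) + 35)) - (-143 - 450) = sqrt(-4 + (sqrt(52) + 35)) - 1*(-593) = sqrt(-4 + (2*sqrt(13) + 35)) + 593 = sqrt(-4 + (35 + 2*sqrt(13))) + 593 = sqrt(31 + 2*sqrt(13)) + 593 = 593 + sqrt(31 + 2*sqrt(13))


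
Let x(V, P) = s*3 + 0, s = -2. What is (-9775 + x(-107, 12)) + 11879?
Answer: 2098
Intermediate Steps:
x(V, P) = -6 (x(V, P) = -2*3 + 0 = -6 + 0 = -6)
(-9775 + x(-107, 12)) + 11879 = (-9775 - 6) + 11879 = -9781 + 11879 = 2098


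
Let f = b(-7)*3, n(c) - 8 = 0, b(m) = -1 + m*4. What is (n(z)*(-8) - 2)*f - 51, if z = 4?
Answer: 5691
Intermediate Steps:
b(m) = -1 + 4*m
n(c) = 8 (n(c) = 8 + 0 = 8)
f = -87 (f = (-1 + 4*(-7))*3 = (-1 - 28)*3 = -29*3 = -87)
(n(z)*(-8) - 2)*f - 51 = (8*(-8) - 2)*(-87) - 51 = (-64 - 2)*(-87) - 51 = -66*(-87) - 51 = 5742 - 51 = 5691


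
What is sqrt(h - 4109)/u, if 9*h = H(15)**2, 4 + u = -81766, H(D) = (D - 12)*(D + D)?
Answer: -I*sqrt(3209)/81770 ≈ -0.00069277*I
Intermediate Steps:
H(D) = 2*D*(-12 + D) (H(D) = (-12 + D)*(2*D) = 2*D*(-12 + D))
u = -81770 (u = -4 - 81766 = -81770)
h = 900 (h = (2*15*(-12 + 15))**2/9 = (2*15*3)**2/9 = (1/9)*90**2 = (1/9)*8100 = 900)
sqrt(h - 4109)/u = sqrt(900 - 4109)/(-81770) = sqrt(-3209)*(-1/81770) = (I*sqrt(3209))*(-1/81770) = -I*sqrt(3209)/81770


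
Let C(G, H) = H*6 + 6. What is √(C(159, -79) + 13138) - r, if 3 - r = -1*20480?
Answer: -20483 + √12670 ≈ -20370.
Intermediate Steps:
C(G, H) = 6 + 6*H (C(G, H) = 6*H + 6 = 6 + 6*H)
r = 20483 (r = 3 - (-1)*20480 = 3 - 1*(-20480) = 3 + 20480 = 20483)
√(C(159, -79) + 13138) - r = √((6 + 6*(-79)) + 13138) - 1*20483 = √((6 - 474) + 13138) - 20483 = √(-468 + 13138) - 20483 = √12670 - 20483 = -20483 + √12670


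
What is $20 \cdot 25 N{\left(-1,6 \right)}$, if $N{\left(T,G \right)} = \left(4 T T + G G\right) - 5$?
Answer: $17500$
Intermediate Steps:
$N{\left(T,G \right)} = -5 + G^{2} + 4 T^{2}$ ($N{\left(T,G \right)} = \left(4 T^{2} + G^{2}\right) - 5 = \left(G^{2} + 4 T^{2}\right) - 5 = -5 + G^{2} + 4 T^{2}$)
$20 \cdot 25 N{\left(-1,6 \right)} = 20 \cdot 25 \left(-5 + 6^{2} + 4 \left(-1\right)^{2}\right) = 500 \left(-5 + 36 + 4 \cdot 1\right) = 500 \left(-5 + 36 + 4\right) = 500 \cdot 35 = 17500$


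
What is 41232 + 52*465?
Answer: 65412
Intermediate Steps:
41232 + 52*465 = 41232 + 24180 = 65412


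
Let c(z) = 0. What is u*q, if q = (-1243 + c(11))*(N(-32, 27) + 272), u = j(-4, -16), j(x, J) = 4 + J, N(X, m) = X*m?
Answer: -8830272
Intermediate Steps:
u = -12 (u = 4 - 16 = -12)
q = 735856 (q = (-1243 + 0)*(-32*27 + 272) = -1243*(-864 + 272) = -1243*(-592) = 735856)
u*q = -12*735856 = -8830272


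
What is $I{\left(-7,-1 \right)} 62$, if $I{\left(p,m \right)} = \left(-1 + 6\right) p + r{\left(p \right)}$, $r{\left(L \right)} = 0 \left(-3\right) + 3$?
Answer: $-1984$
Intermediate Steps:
$r{\left(L \right)} = 3$ ($r{\left(L \right)} = 0 + 3 = 3$)
$I{\left(p,m \right)} = 3 + 5 p$ ($I{\left(p,m \right)} = \left(-1 + 6\right) p + 3 = 5 p + 3 = 3 + 5 p$)
$I{\left(-7,-1 \right)} 62 = \left(3 + 5 \left(-7\right)\right) 62 = \left(3 - 35\right) 62 = \left(-32\right) 62 = -1984$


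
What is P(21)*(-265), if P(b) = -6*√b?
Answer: 1590*√21 ≈ 7286.3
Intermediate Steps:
P(21)*(-265) = -6*√21*(-265) = 1590*√21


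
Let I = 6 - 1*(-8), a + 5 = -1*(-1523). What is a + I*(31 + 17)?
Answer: 2190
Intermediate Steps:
a = 1518 (a = -5 - 1*(-1523) = -5 + 1523 = 1518)
I = 14 (I = 6 + 8 = 14)
a + I*(31 + 17) = 1518 + 14*(31 + 17) = 1518 + 14*48 = 1518 + 672 = 2190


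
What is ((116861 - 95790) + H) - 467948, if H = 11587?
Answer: -435290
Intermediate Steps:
((116861 - 95790) + H) - 467948 = ((116861 - 95790) + 11587) - 467948 = (21071 + 11587) - 467948 = 32658 - 467948 = -435290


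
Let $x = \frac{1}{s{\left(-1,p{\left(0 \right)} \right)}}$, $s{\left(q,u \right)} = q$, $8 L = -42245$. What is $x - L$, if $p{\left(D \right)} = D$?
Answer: $\frac{42237}{8} \approx 5279.6$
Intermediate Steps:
$L = - \frac{42245}{8}$ ($L = \frac{1}{8} \left(-42245\right) = - \frac{42245}{8} \approx -5280.6$)
$x = -1$ ($x = \frac{1}{-1} = -1$)
$x - L = -1 - - \frac{42245}{8} = -1 + \frac{42245}{8} = \frac{42237}{8}$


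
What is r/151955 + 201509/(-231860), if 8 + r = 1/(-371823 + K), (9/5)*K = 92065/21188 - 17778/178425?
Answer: -1033061453739987904427263/1188587704968346363621916 ≈ -0.86915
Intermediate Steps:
K = 5350005787/2268281340 (K = 5*(92065/21188 - 17778/178425)/9 = 5*(92065*(1/21188) - 17778*1/178425)/9 = 5*(92065/21188 - 5926/59475)/9 = (5/9)*(5350005787/1260156300) = 5350005787/2268281340 ≈ 2.3586)
r = -6747152849697604/843393822677033 (r = -8 + 1/(-371823 + 5350005787/2268281340) = -8 + 1/(-843393822677033/2268281340) = -8 - 2268281340/843393822677033 = -6747152849697604/843393822677033 ≈ -8.0000)
r/151955 + 201509/(-231860) = -6747152849697604/843393822677033/151955 + 201509/(-231860) = -6747152849697604/843393822677033*1/151955 + 201509*(-1/231860) = -6747152849697604/128157908324888549515 - 201509/231860 = -1033061453739987904427263/1188587704968346363621916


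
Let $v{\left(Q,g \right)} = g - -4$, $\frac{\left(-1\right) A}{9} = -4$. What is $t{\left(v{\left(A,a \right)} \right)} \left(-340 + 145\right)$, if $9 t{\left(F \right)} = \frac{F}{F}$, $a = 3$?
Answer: $- \frac{65}{3} \approx -21.667$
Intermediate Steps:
$A = 36$ ($A = \left(-9\right) \left(-4\right) = 36$)
$v{\left(Q,g \right)} = 4 + g$ ($v{\left(Q,g \right)} = g + 4 = 4 + g$)
$t{\left(F \right)} = \frac{1}{9}$ ($t{\left(F \right)} = \frac{F \frac{1}{F}}{9} = \frac{1}{9} \cdot 1 = \frac{1}{9}$)
$t{\left(v{\left(A,a \right)} \right)} \left(-340 + 145\right) = \frac{-340 + 145}{9} = \frac{1}{9} \left(-195\right) = - \frac{65}{3}$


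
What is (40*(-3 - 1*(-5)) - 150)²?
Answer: 4900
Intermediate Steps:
(40*(-3 - 1*(-5)) - 150)² = (40*(-3 + 5) - 150)² = (40*2 - 150)² = (80 - 150)² = (-70)² = 4900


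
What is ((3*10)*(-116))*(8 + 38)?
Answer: -160080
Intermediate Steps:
((3*10)*(-116))*(8 + 38) = (30*(-116))*46 = -3480*46 = -160080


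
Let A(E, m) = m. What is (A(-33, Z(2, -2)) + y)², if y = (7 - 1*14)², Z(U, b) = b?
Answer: 2209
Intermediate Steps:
y = 49 (y = (7 - 14)² = (-7)² = 49)
(A(-33, Z(2, -2)) + y)² = (-2 + 49)² = 47² = 2209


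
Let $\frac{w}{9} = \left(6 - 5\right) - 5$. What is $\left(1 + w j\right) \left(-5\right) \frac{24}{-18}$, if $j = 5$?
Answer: $- \frac{3580}{3} \approx -1193.3$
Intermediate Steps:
$w = -36$ ($w = 9 \left(\left(6 - 5\right) - 5\right) = 9 \left(1 - 5\right) = 9 \left(-4\right) = -36$)
$\left(1 + w j\right) \left(-5\right) \frac{24}{-18} = \left(1 - 180\right) \left(-5\right) \frac{24}{-18} = \left(1 - 180\right) \left(-5\right) 24 \left(- \frac{1}{18}\right) = \left(-179\right) \left(-5\right) \left(- \frac{4}{3}\right) = 895 \left(- \frac{4}{3}\right) = - \frac{3580}{3}$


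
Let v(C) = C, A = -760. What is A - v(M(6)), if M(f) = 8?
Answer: -768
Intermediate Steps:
A - v(M(6)) = -760 - 1*8 = -760 - 8 = -768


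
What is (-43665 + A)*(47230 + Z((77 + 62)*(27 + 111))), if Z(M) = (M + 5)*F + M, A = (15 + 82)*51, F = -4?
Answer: 400189248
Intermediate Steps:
A = 4947 (A = 97*51 = 4947)
Z(M) = -20 - 3*M (Z(M) = (M + 5)*(-4) + M = (5 + M)*(-4) + M = (-20 - 4*M) + M = -20 - 3*M)
(-43665 + A)*(47230 + Z((77 + 62)*(27 + 111))) = (-43665 + 4947)*(47230 + (-20 - 3*(77 + 62)*(27 + 111))) = -38718*(47230 + (-20 - 417*138)) = -38718*(47230 + (-20 - 3*19182)) = -38718*(47230 + (-20 - 57546)) = -38718*(47230 - 57566) = -38718*(-10336) = 400189248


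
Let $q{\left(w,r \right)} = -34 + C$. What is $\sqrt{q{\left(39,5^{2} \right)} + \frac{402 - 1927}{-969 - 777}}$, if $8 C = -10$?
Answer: $\frac{i \sqrt{11644171}}{582} \approx 5.8632 i$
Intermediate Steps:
$C = - \frac{5}{4}$ ($C = \frac{1}{8} \left(-10\right) = - \frac{5}{4} \approx -1.25$)
$q{\left(w,r \right)} = - \frac{141}{4}$ ($q{\left(w,r \right)} = -34 - \frac{5}{4} = - \frac{141}{4}$)
$\sqrt{q{\left(39,5^{2} \right)} + \frac{402 - 1927}{-969 - 777}} = \sqrt{- \frac{141}{4} + \frac{402 - 1927}{-969 - 777}} = \sqrt{- \frac{141}{4} - \frac{1525}{-1746}} = \sqrt{- \frac{141}{4} - - \frac{1525}{1746}} = \sqrt{- \frac{141}{4} + \frac{1525}{1746}} = \sqrt{- \frac{120043}{3492}} = \frac{i \sqrt{11644171}}{582}$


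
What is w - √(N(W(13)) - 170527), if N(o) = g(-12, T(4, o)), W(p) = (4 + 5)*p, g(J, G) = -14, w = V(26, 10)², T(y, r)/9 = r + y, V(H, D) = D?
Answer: 100 - 3*I*√18949 ≈ 100.0 - 412.97*I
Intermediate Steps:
T(y, r) = 9*r + 9*y (T(y, r) = 9*(r + y) = 9*r + 9*y)
w = 100 (w = 10² = 100)
W(p) = 9*p
N(o) = -14
w - √(N(W(13)) - 170527) = 100 - √(-14 - 170527) = 100 - √(-170541) = 100 - 3*I*√18949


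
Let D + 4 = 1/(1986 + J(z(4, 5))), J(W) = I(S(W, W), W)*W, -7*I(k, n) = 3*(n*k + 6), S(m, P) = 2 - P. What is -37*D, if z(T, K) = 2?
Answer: 2051909/13866 ≈ 147.98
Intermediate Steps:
I(k, n) = -18/7 - 3*k*n/7 (I(k, n) = -3*(n*k + 6)/7 = -3*(k*n + 6)/7 = -3*(6 + k*n)/7 = -(18 + 3*k*n)/7 = -18/7 - 3*k*n/7)
J(W) = W*(-18/7 - 3*W*(2 - W)/7) (J(W) = (-18/7 - 3*(2 - W)*W/7)*W = (-18/7 - 3*W*(2 - W)/7)*W = W*(-18/7 - 3*W*(2 - W)/7))
D = -55457/13866 (D = -4 + 1/(1986 + (3/7)*2*(-6 + 2*(-2 + 2))) = -4 + 1/(1986 + (3/7)*2*(-6 + 2*0)) = -4 + 1/(1986 + (3/7)*2*(-6 + 0)) = -4 + 1/(1986 + (3/7)*2*(-6)) = -4 + 1/(1986 - 36/7) = -4 + 1/(13866/7) = -4 + 7/13866 = -55457/13866 ≈ -3.9995)
-37*D = -37*(-55457/13866) = 2051909/13866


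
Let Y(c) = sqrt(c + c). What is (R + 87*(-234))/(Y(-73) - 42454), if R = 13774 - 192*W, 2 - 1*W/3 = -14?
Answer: 335386600/901171131 + 7900*I*sqrt(146)/901171131 ≈ 0.37217 + 0.00010592*I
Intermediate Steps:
W = 48 (W = 6 - 3*(-14) = 6 + 42 = 48)
Y(c) = sqrt(2)*sqrt(c) (Y(c) = sqrt(2*c) = sqrt(2)*sqrt(c))
R = 4558 (R = 13774 - 192*48 = 13774 - 1*9216 = 13774 - 9216 = 4558)
(R + 87*(-234))/(Y(-73) - 42454) = (4558 + 87*(-234))/(sqrt(2)*sqrt(-73) - 42454) = (4558 - 20358)/(sqrt(2)*(I*sqrt(73)) - 42454) = -15800/(I*sqrt(146) - 42454) = -15800/(-42454 + I*sqrt(146))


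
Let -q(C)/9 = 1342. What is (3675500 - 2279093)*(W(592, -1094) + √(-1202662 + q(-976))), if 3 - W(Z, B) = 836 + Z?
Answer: -1989879975 + 2792814*I*√303685 ≈ -1.9899e+9 + 1.5391e+9*I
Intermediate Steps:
W(Z, B) = -833 - Z (W(Z, B) = 3 - (836 + Z) = 3 + (-836 - Z) = -833 - Z)
q(C) = -12078 (q(C) = -9*1342 = -12078)
(3675500 - 2279093)*(W(592, -1094) + √(-1202662 + q(-976))) = (3675500 - 2279093)*((-833 - 1*592) + √(-1202662 - 12078)) = 1396407*((-833 - 592) + √(-1214740)) = 1396407*(-1425 + 2*I*√303685) = -1989879975 + 2792814*I*√303685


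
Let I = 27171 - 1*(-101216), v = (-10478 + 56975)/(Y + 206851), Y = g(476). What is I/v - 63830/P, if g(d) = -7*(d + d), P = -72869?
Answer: 624279631448057/1129396631 ≈ 5.5276e+5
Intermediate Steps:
g(d) = -14*d
Y = -6664 (Y = -14*476 = -6664)
v = 15499/66729 (v = (-10478 + 56975)/(-6664 + 206851) = 46497/200187 = 46497*(1/200187) = 15499/66729 ≈ 0.23227)
I = 128387 (I = 27171 + 101216 = 128387)
I/v - 63830/P = 128387/(15499/66729) - 63830/(-72869) = 128387*(66729/15499) - 63830*(-1/72869) = 8567136123/15499 + 63830/72869 = 624279631448057/1129396631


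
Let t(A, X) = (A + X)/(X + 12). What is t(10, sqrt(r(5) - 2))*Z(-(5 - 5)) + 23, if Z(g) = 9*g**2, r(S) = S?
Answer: 23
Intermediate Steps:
t(A, X) = (A + X)/(12 + X)
t(10, sqrt(r(5) - 2))*Z(-(5 - 5)) + 23 = ((10 + sqrt(5 - 2))/(12 + sqrt(5 - 2)))*(9*(-(5 - 5))**2) + 23 = ((10 + sqrt(3))/(12 + sqrt(3)))*(9*(-1*0)**2) + 23 = ((10 + sqrt(3))/(12 + sqrt(3)))*(9*0**2) + 23 = ((10 + sqrt(3))/(12 + sqrt(3)))*(9*0) + 23 = ((10 + sqrt(3))/(12 + sqrt(3)))*0 + 23 = 0 + 23 = 23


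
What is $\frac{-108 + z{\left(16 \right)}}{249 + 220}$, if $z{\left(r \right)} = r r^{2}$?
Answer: $\frac{3988}{469} \approx 8.5032$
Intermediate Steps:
$z{\left(r \right)} = r^{3}$
$\frac{-108 + z{\left(16 \right)}}{249 + 220} = \frac{-108 + 16^{3}}{249 + 220} = \frac{-108 + 4096}{469} = 3988 \cdot \frac{1}{469} = \frac{3988}{469}$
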